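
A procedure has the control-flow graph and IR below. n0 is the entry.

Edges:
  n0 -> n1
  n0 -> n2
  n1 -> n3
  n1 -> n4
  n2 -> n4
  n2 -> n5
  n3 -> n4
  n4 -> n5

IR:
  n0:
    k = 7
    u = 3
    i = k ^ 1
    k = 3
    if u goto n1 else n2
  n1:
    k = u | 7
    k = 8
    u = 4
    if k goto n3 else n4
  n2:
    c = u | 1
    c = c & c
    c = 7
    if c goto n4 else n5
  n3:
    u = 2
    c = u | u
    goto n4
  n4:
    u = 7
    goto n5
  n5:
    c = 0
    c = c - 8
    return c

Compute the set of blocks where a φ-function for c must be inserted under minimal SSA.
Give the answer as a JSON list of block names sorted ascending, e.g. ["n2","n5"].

Answer: ["n4", "n5"]

Analysis:
idom tree: n1←n0 n2←n0 n3←n1 n4←n0 n5←n0
Dom at joins:
  n4: preds {n1,n2,n3}: {n0,n1} ∩ {n0,n2} ∩ {n0,n1,n3} = {n0}; idom=n0
  n5: preds {n2,n4}: {n0,n2} ∩ {n0,n4} = {n0}; idom=n0

DF walk-up:
  n4←n1: walk n1 to n0
  n4←n2: walk n2 to n0
  n4←n3: walk n3→n1 to n0
  n5←n2: walk n2 to n0
  n5←n4: walk n4 to n0
  DF(n0)=∅
  DF(n1)={n4}
  DF(n2)={n4,n5}
  DF(n3)={n4}
  DF(n4)={n5}
  DF(n5)=∅

φ for c: defs {n2,n3,n5}
  DF⁺ = {n4,n5}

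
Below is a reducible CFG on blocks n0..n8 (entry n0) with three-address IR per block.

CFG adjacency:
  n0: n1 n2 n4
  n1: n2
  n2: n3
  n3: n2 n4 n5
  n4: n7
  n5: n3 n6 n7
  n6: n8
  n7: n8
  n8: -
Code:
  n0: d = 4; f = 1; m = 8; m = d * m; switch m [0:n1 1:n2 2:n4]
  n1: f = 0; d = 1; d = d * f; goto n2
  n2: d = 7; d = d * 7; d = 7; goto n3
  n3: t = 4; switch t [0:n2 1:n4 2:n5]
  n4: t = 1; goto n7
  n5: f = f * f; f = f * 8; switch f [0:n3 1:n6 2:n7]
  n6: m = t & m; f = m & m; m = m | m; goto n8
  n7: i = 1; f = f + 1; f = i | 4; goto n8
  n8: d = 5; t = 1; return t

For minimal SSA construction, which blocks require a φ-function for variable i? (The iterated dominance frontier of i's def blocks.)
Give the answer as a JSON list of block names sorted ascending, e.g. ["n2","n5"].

idom tree: n1←n0 n2←n0 n3←n2 n4←n0 n5←n3 n6←n5 n7←n0 n8←n0
Dom∩ at merges:
  n2: preds {n0,n1,n3}: {n0} ∩ {n0,n1} ∩ {n0,n2,n3} = {n0}; idom=n0
  n3: preds {n2,n5}: {n0,n2} ∩ {n0,n2,n3,n5} = {n0,n2}; idom=n2
  n4: preds {n0,n3}: {n0} ∩ {n0,n2,n3} = {n0}; idom=n0
  n7: preds {n4,n5}: {n0,n4} ∩ {n0,n2,n3,n5} = {n0}; idom=n0
  n8: preds {n6,n7}: {n0,n2,n3,n5,n6} ∩ {n0,n7} = {n0}; idom=n0

DF walk-up:
  join n2 pred n0: · stop@n0
  join n2 pred n1: n1 stop@n0
  join n2 pred n3: n3→n2 stop@n0
  join n3 pred n2: · stop@n2
  join n3 pred n5: n5→n3 stop@n2
  join n4 pred n0: · stop@n0
  join n4 pred n3: n3→n2 stop@n0
  join n7 pred n4: n4 stop@n0
  join n7 pred n5: n5→n3→n2 stop@n0
  join n8 pred n6: n6→n5→n3→n2 stop@n0
  join n8 pred n7: n7 stop@n0
  n0: DF=∅
  n1: DF={n2}
  n2: DF={n2,n4,n7,n8}
  n3: DF={n2,n3,n4,n7,n8}
  n4: DF={n7}
  n5: DF={n3,n7,n8}
  n6: DF={n8}
  n7: DF={n8}
  n8: DF=∅

φ for i: defs {n7}
  DF⁺ = {n8}

Answer: ["n8"]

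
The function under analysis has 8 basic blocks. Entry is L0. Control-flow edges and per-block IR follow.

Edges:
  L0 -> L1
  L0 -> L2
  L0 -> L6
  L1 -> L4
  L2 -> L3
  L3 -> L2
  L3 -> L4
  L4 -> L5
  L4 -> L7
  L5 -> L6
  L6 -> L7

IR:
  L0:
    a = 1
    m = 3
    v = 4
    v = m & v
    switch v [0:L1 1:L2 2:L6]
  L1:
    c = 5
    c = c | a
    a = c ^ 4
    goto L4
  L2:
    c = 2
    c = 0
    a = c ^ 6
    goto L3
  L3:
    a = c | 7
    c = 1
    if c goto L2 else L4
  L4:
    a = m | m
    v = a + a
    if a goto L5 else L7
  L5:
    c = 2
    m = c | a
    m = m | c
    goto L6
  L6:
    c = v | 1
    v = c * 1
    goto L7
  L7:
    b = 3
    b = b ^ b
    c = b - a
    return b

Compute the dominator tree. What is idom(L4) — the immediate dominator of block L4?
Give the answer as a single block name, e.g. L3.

idom tree: L1←L0 L2←L0 L3←L2 L4←L0 L5←L4 L6←L0 L7←L0
Dom at joins:
  L2: preds {L0,L3}: {L0} ∩ {L0,L2,L3} = {L0}; idom=L0
  L4: preds {L1,L3}: {L0,L1} ∩ {L0,L2,L3} = {L0}; idom=L0
  L6: preds {L0,L5}: {L0} ∩ {L0,L4,L5} = {L0}; idom=L0
  L7: preds {L4,L6}: {L0,L4} ∩ {L0,L6} = {L0}; idom=L0

idom(L4) = L0

Answer: L0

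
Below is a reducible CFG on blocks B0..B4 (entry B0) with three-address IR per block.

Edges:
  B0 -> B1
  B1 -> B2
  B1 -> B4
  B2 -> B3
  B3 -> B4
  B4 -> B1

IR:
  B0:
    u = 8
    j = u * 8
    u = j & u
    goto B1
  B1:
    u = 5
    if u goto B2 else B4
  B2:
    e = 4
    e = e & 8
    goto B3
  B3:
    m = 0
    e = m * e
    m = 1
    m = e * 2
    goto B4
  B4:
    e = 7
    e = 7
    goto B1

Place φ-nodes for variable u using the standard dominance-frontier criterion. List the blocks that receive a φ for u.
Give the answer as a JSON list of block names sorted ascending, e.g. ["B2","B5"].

idom tree: B1←B0 B2←B1 B3←B2 B4←B1
Dom∩ at merges:
  B1: preds {B0,B4}: {B0} ∩ {B0,B1,B4} = {B0}; idom=B0
  B4: preds {B1,B3}: {B0,B1} ∩ {B0,B1,B2,B3} = {B0,B1}; idom=B1

Frontier:
  B1←B0: walk · to B0
  B1←B4: walk B4→B1 to B0
  B4←B1: walk · to B1
  B4←B3: walk B3→B2 to B1
  DF(B0)=∅
  DF(B1)={B1}
  DF(B2)={B4}
  DF(B3)={B4}
  DF(B4)={B1}

φ for u: defs {B0,B1}
  DF⁺ = {B1}

Answer: ["B1"]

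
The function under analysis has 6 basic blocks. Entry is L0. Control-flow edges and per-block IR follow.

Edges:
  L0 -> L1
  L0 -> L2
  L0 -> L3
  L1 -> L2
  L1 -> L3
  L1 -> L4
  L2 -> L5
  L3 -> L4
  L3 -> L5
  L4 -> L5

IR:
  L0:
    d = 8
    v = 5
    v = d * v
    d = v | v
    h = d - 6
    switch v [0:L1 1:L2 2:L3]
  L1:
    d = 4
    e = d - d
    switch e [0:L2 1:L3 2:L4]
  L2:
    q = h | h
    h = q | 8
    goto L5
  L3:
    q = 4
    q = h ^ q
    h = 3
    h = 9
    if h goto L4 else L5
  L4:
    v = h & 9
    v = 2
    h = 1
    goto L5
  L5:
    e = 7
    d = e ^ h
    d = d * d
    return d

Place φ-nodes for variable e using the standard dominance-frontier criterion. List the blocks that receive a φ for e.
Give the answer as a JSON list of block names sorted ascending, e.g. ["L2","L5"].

Answer: ["L2", "L3", "L4", "L5"]

Derivation:
idom tree: L1←L0 L2←L0 L3←L0 L4←L0 L5←L0
Dom at joins:
  L2: preds {L0,L1}: {L0} ∩ {L0,L1} = {L0}; idom=L0
  L3: preds {L0,L1}: {L0} ∩ {L0,L1} = {L0}; idom=L0
  L4: preds {L1,L3}: {L0,L1} ∩ {L0,L3} = {L0}; idom=L0
  L5: preds {L2,L3,L4}: {L0,L2} ∩ {L0,L3} ∩ {L0,L4} = {L0}; idom=L0

DF derivation:
  L2←L0: walk · to L0
  L2←L1: walk L1 to L0
  L3←L0: walk · to L0
  L3←L1: walk L1 to L0
  L4←L1: walk L1 to L0
  L4←L3: walk L3 to L0
  L5←L2: walk L2 to L0
  L5←L3: walk L3 to L0
  L5←L4: walk L4 to L0
  L0: DF=∅
  L1: DF={L2,L3,L4}
  L2: DF={L5}
  L3: DF={L4,L5}
  L4: DF={L5}
  L5: DF=∅

φ for e: defs {L1,L5}
  DF⁺ = {L2,L3,L4,L5}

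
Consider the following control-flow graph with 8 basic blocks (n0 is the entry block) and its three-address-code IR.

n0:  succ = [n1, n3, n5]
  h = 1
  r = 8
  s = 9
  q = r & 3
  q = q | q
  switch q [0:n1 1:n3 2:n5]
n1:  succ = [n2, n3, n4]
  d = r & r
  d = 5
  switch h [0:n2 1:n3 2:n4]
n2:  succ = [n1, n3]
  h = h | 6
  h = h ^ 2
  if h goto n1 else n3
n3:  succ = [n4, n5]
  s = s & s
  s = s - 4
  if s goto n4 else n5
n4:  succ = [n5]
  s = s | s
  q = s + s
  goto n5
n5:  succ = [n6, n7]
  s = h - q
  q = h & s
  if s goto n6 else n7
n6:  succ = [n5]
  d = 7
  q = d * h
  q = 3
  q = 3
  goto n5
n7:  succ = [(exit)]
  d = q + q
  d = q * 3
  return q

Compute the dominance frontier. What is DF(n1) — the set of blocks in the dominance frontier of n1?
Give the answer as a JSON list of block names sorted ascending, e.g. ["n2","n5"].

Answer: ["n1", "n3", "n4"]

Working:
idom tree: n1←n0 n2←n1 n3←n0 n4←n0 n5←n0 n6←n5 n7←n5
Join-block Dom:
  n1: preds {n0,n2}: {n0} ∩ {n0,n1,n2} = {n0}; idom=n0
  n3: preds {n0,n1,n2}: {n0} ∩ {n0,n1} ∩ {n0,n1,n2} = {n0}; idom=n0
  n4: preds {n1,n3}: {n0,n1} ∩ {n0,n3} = {n0}; idom=n0
  n5: preds {n0,n3,n4,n6}: {n0} ∩ {n0,n3} ∩ {n0,n4} ∩ {n0,n5,n6} = {n0}; idom=n0

DF derivation:
  n1←n0: walk · to n0
  n1←n2: walk n2→n1 to n0
  n3←n0: walk · to n0
  n3←n1: walk n1 to n0
  n3←n2: walk n2→n1 to n0
  n4←n1: walk n1 to n0
  n4←n3: walk n3 to n0
  n5←n0: walk · to n0
  n5←n3: walk n3 to n0
  n5←n4: walk n4 to n0
  n5←n6: walk n6→n5 to n0
  DF(n0)=∅
  DF(n1)={n1,n3,n4}
  DF(n2)={n1,n3}
  DF(n3)={n4,n5}
  DF(n4)={n5}
  DF(n5)={n5}
  DF(n6)={n5}
  DF(n7)=∅

DF(n1) = ["n1", "n3", "n4"]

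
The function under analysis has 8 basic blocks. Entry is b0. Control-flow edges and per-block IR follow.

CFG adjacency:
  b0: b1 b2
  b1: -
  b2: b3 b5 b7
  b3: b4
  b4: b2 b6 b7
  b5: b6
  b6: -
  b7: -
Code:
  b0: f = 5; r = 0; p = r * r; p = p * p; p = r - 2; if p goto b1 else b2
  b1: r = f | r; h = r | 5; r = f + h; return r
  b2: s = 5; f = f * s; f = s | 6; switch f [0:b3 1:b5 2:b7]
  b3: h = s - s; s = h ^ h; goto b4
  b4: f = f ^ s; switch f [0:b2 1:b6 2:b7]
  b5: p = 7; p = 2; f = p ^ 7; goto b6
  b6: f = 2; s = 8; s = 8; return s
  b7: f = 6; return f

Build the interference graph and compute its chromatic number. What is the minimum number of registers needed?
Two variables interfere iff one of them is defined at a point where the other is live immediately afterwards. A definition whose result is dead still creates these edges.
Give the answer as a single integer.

Answer: 3

Derivation:
def/use:
  b0: {f,p,r} / ∅
  b1: {h,r} / {f,r}
  b2: {f,s} / {f}
  b3: {h,s} / {s}
  b4: {f} / {f,s}
  b5: {f,p} / ∅
  b6: {f,s} / ∅
  b7: {f} / ∅

Liveness:
  live b0: ∅→{f,r}
  live b1: {f,r}→∅
  live b2: {f}→{f,s}
  live b3: {f,s}→{f,s}
  live b4: {f,s}→{f}
  live b5: ∅→∅
  live b6: ∅→∅
  live b7: ∅→∅

Interfere edges:
  f↔{h,p,r,s}
  h↔{f}
  p↔{f,r}
  r↔{f,p}
  s↔{f}

Chromatic number:
  clique {f,p,r} ⇒ need ≥ 3
  3-colouring: r0={f}  r1={h,p,s}  r2={r}
  χ = 3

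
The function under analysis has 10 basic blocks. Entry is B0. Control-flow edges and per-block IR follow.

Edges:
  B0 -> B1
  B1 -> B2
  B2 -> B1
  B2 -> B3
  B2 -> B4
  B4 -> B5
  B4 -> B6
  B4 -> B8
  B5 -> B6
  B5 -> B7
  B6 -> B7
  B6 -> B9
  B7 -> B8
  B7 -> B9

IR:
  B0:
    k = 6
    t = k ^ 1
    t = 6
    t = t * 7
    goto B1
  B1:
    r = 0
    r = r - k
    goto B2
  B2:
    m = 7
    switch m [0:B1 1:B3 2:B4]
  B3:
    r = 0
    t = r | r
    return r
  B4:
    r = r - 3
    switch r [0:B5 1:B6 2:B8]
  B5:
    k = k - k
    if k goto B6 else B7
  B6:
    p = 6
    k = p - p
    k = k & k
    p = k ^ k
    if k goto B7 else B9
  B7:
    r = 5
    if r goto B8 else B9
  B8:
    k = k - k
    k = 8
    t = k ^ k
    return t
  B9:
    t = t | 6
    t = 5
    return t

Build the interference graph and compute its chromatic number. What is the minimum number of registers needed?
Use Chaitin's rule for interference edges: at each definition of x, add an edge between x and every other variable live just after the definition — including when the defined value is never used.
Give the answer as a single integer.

Per-block:
  B0: {k,t} / ∅
  B1: {r} / {k}
  B2: {m} / ∅
  B3: {r,t} / ∅
  B4: {r} / {r}
  B5: {k} / {k}
  B6: {k,p} / ∅
  B7: {r} / ∅
  B8: {k,t} / {k}
  B9: {t} / {t}

Backward fixpoint:
  B0: in=∅ out={k,t}
  B1: in={k,t} out={k,r,t}
  B2: in={k,r,t} out={k,r,t}
  B3: in=∅ out=∅
  B4: in={k,r,t} out={k,t}
  B5: in={k,t} out={k,t}
  B6: in={t} out={k,t}
  B7: in={k,t} out={k,t}
  B8: in={k} out=∅
  B9: in={t} out=∅

Conflict graph:
  k: {m,p,r,t}
  m: {k,r,t}
  p: {k,t}
  r: {k,m,t}
  t: {k,m,p,r}

Colouring:
  {k,m,r,t} pairwise interfere (4-clique) ⇒ χ ≥ 4
  assign k→c0 m→c2 p→c2 r→c3 t→c1 — no edge inside a register ⇒ χ ≤ 4
  χ = 4

Answer: 4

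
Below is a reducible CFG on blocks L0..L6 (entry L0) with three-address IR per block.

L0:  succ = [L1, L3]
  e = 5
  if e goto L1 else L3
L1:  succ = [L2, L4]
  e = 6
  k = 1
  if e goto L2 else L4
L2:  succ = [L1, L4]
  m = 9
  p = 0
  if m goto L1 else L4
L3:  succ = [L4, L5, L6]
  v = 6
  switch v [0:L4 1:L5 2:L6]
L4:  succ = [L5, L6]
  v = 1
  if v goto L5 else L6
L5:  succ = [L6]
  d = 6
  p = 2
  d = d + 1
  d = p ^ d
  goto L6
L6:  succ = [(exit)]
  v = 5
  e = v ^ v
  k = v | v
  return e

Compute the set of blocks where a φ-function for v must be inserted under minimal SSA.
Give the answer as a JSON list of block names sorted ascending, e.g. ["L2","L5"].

idom tree: L1←L0 L2←L1 L3←L0 L4←L0 L5←L0 L6←L0
Join-block Dom:
  L1: preds {L0,L2}: {L0} ∩ {L0,L1,L2} = {L0}; idom=L0
  L4: preds {L1,L2,L3}: {L0,L1} ∩ {L0,L1,L2} ∩ {L0,L3} = {L0}; idom=L0
  L5: preds {L3,L4}: {L0,L3} ∩ {L0,L4} = {L0}; idom=L0
  L6: preds {L3,L4,L5}: {L0,L3} ∩ {L0,L4} ∩ {L0,L5} = {L0}; idom=L0

DF walk-up:
  join L1 pred L0: · stop@L0
  join L1 pred L2: L2→L1 stop@L0
  join L4 pred L1: L1 stop@L0
  join L4 pred L2: L2→L1 stop@L0
  join L4 pred L3: L3 stop@L0
  join L5 pred L3: L3 stop@L0
  join L5 pred L4: L4 stop@L0
  join L6 pred L3: L3 stop@L0
  join L6 pred L4: L4 stop@L0
  join L6 pred L5: L5 stop@L0
  L0 → ∅
  L1 → {L1,L4}
  L2 → {L1,L4}
  L3 → {L4,L5,L6}
  L4 → {L5,L6}
  L5 → {L6}
  L6 → ∅

φ for v: defs {L3,L4,L6}
  DF⁺ = {L4,L5,L6}

Answer: ["L4", "L5", "L6"]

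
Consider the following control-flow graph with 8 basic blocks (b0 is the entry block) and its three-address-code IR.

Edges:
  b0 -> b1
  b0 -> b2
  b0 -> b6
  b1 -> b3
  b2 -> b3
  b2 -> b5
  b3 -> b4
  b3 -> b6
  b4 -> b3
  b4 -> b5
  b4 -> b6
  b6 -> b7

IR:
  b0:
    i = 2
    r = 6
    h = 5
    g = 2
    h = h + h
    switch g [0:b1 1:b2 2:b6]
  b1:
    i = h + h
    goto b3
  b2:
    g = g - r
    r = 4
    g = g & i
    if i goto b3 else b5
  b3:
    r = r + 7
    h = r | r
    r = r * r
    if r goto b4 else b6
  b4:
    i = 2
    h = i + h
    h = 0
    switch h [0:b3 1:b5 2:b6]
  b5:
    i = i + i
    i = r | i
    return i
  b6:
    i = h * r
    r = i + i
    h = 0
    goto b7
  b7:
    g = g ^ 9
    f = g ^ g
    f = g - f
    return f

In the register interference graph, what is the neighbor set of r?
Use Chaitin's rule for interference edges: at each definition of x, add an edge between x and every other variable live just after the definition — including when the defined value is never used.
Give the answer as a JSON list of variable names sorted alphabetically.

Per-block:
  b0: {g,h,i,r} / ∅
  b1: {i} / {h}
  b2: {g,r} / {g,i,r}
  b3: {h,r} / {r}
  b4: {h,i} / {h}
  b5: {i} / {i,r}
  b6: {h,i,r} / {h,r}
  b7: {f,g} / {g}

Liveness:
  b0 li=∅ lo={g,h,i,r}
  b1 li={g,h,r} lo={g,r}
  b2 li={g,i,r} lo={g,i,r}
  b3 li={g,r} lo={g,h,r}
  b4 li={g,h,r} lo={g,h,i,r}
  b5 li={i,r} lo=∅
  b6 li={g,h,r} lo={g}
  b7 li={g} lo=∅

Interfere edges:
  f: {g}
  g: {f,h,i,r}
  h: {g,i,r}
  i: {g,h,r}
  r: {g,h,i}

N(r) = ["g", "h", "i"]

Answer: ["g", "h", "i"]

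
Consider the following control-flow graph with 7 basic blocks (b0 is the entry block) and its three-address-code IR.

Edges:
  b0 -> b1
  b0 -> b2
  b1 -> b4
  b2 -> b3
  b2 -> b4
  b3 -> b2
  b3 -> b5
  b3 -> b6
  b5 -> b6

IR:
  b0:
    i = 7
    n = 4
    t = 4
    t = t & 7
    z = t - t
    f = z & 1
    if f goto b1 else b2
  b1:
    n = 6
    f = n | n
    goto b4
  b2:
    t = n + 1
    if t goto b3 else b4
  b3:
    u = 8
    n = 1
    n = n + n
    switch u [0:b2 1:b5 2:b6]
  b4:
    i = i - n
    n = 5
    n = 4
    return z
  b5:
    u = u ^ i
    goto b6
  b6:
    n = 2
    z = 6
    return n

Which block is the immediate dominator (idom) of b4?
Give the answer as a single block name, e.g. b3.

idom tree: b1←b0 b2←b0 b3←b2 b4←b0 b5←b3 b6←b3
Join-block Dom:
  b2: preds {b0,b3}: {b0} ∩ {b0,b2,b3} = {b0}; idom=b0
  b4: preds {b1,b2}: {b0,b1} ∩ {b0,b2} = {b0}; idom=b0
  b6: preds {b3,b5}: {b0,b2,b3} ∩ {b0,b2,b3,b5} = {b0,b2,b3}; idom=b3

idom(b4) = b0

Answer: b0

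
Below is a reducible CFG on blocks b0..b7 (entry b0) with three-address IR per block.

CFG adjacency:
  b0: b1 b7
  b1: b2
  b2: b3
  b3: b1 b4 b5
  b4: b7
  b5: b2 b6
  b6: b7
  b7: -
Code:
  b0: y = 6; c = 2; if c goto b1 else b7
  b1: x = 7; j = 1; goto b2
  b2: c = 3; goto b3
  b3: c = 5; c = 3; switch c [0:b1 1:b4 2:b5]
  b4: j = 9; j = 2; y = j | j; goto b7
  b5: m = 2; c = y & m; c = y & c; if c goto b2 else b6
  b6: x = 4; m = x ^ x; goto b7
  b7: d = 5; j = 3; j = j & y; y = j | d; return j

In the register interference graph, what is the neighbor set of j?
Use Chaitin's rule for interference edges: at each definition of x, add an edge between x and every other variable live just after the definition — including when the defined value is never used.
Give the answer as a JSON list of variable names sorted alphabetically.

Answer: ["d", "y"]

Working:
Block summaries:
  b0: def={c,y} ue=∅
  b1: def={j,x} ue=∅
  b2: def={c} ue=∅
  b3: def={c} ue=∅
  b4: def={j,y} ue=∅
  b5: def={c,m} ue={y}
  b6: def={m,x} ue=∅
  b7: def={d,j,y} ue={y}

Live sets:
  live b0: ∅→{y}
  live b1: {y}→{y}
  live b2: {y}→{y}
  live b3: {y}→{y}
  live b4: ∅→{y}
  live b5: {y}→{y}
  live b6: {y}→{y}
  live b7: {y}→∅

Conflict graph:
  c — {y}
  d — {j,y}
  j — {d,y}
  m — {y}
  x — {y}
  y — {c,d,j,m,x}

N(j) = ["d", "y"]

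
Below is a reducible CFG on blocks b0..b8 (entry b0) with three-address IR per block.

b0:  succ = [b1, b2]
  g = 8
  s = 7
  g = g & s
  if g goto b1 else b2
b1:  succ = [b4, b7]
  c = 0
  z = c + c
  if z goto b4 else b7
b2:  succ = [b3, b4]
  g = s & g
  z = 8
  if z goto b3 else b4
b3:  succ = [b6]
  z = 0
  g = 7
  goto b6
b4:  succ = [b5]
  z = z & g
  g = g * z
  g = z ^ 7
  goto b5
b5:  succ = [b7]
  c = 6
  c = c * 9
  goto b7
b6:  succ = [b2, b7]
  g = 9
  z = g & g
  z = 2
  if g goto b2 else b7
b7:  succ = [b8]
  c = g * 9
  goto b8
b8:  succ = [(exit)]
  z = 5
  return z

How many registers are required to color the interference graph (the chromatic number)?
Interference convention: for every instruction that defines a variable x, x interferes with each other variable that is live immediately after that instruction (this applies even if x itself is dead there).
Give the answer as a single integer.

Answer: 3

Analysis:
Per-block:
  b0: def={g,s} ue=∅
  b1: def={c,z} ue=∅
  b2: def={g,z} ue={g,s}
  b3: def={g,z} ue=∅
  b4: def={g,z} ue={g,z}
  b5: def={c} ue=∅
  b6: def={g,z} ue=∅
  b7: def={c} ue={g}
  b8: def={z} ue=∅

Live sets:
  b0 li=∅ lo={g,s}
  b1 li={g} lo={g,z}
  b2 li={g,s} lo={g,s,z}
  b3 li={s} lo={s}
  b4 li={g,z} lo={g}
  b5 li={g} lo={g}
  b6 li={s} lo={g,s}
  b7 li={g} lo=∅
  b8 li=∅ lo=∅

Conflict graph:
  c↔{g}
  g↔{c,s,z}
  s↔{g,z}
  z↔{g,s}

Registers:
  {g,s,z} pairwise interfere (3-clique) ⇒ χ ≥ 3
  3-colouring: c0={g}  c1={c,s}  c2={z}
  χ = 3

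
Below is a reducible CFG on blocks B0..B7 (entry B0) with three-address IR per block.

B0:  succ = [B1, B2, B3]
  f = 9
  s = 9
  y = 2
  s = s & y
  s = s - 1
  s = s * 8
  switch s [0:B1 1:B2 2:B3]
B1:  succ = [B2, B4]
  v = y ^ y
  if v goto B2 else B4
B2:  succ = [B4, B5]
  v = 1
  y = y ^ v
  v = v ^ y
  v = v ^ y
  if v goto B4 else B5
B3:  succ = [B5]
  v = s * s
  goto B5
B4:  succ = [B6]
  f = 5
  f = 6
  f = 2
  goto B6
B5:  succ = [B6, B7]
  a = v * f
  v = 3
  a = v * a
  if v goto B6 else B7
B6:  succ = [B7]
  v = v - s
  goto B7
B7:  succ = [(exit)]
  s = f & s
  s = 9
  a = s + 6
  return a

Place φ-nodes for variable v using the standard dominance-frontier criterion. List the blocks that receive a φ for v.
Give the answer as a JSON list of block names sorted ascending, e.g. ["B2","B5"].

Answer: ["B2", "B4", "B5", "B6", "B7"]

Analysis:
idom tree: B1←B0 B2←B0 B3←B0 B4←B0 B5←B0 B6←B0 B7←B0
Join-block Dom:
  B2: preds {B0,B1}: {B0} ∩ {B0,B1} = {B0}; idom=B0
  B4: preds {B1,B2}: {B0,B1} ∩ {B0,B2} = {B0}; idom=B0
  B5: preds {B2,B3}: {B0,B2} ∩ {B0,B3} = {B0}; idom=B0
  B6: preds {B4,B5}: {B0,B4} ∩ {B0,B5} = {B0}; idom=B0
  B7: preds {B5,B6}: {B0,B5} ∩ {B0,B6} = {B0}; idom=B0

DF derivation:
  B2←B0: walk · to B0
  B2←B1: walk B1 to B0
  B4←B1: walk B1 to B0
  B4←B2: walk B2 to B0
  B5←B2: walk B2 to B0
  B5←B3: walk B3 to B0
  B6←B4: walk B4 to B0
  B6←B5: walk B5 to B0
  B7←B5: walk B5 to B0
  B7←B6: walk B6 to B0
  DF(B0)=∅
  DF(B1)={B2,B4}
  DF(B2)={B4,B5}
  DF(B3)={B5}
  DF(B4)={B6}
  DF(B5)={B6,B7}
  DF(B6)={B7}
  DF(B7)=∅

φ for v: defs {B1,B2,B3,B5,B6}
  DF⁺ = {B2,B4,B5,B6,B7}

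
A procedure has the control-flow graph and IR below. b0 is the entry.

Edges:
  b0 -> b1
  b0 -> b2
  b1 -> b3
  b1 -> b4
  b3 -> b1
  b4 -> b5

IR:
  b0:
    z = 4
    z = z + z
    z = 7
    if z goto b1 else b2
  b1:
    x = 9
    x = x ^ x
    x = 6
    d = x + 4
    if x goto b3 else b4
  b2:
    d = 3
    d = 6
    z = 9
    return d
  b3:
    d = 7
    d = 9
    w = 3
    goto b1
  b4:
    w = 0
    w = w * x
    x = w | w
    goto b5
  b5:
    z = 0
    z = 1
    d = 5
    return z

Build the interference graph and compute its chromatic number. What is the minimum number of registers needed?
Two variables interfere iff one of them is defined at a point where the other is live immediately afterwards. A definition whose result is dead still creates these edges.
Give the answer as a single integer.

Answer: 2

Analysis:
Block summaries:
  b0: {z} / ∅
  b1: {d,x} / ∅
  b2: {d,z} / ∅
  b3: {d,w} / ∅
  b4: {w,x} / {x}
  b5: {d,z} / ∅

Liveness:
  live b0: ∅→∅
  live b1: ∅→{x}
  live b2: ∅→∅
  live b3: ∅→∅
  live b4: {x}→∅
  live b5: ∅→∅

Conflict graph:
  d↔{x,z}
  w↔{x}
  x↔{d,w}
  z↔{d}

Chromatic number:
  {d,x} pairwise interfere (2-clique) ⇒ χ ≥ 2
  assign d→c0 w→c0 x→c1 z→c1 — no edge inside a register ⇒ χ ≤ 2
  χ = 2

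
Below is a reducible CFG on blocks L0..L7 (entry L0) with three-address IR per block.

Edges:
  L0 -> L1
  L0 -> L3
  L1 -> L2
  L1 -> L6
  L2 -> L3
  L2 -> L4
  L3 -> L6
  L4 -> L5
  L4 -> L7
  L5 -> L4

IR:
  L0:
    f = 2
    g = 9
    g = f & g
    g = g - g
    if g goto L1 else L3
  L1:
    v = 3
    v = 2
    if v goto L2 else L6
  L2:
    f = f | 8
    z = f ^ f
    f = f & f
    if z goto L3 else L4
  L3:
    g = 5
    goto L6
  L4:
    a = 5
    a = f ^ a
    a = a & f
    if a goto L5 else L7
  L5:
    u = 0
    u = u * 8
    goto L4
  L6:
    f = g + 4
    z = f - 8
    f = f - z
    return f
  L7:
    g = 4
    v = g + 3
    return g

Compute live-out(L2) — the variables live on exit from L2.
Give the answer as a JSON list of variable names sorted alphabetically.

Answer: ["f"]

Analysis:
Per-block:
  L0: {f,g} / ∅
  L1: {v} / ∅
  L2: {f,z} / {f}
  L3: {g} / ∅
  L4: {a} / {f}
  L5: {u} / ∅
  L6: {f,z} / {g}
  L7: {g,v} / ∅

Liveness:
  L0 li=∅ lo={f,g}
  L1 li={f,g} lo={f,g}
  L2 li={f} lo={f}
  L3 li=∅ lo={g}
  L4 li={f} lo={f}
  L5 li={f} lo={f}
  L6 li={g} lo=∅
  L7 li=∅ lo=∅

live-out(L2) = ["f"]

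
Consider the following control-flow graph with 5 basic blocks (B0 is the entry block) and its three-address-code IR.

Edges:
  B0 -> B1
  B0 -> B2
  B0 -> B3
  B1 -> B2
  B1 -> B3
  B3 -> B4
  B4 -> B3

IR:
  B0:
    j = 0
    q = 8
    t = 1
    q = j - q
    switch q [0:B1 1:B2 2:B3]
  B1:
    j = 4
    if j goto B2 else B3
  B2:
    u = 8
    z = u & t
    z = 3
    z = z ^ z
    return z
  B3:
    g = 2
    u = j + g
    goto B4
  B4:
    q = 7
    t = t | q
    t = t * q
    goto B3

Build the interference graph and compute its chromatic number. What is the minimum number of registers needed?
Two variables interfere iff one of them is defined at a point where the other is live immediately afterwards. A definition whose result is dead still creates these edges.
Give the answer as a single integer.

Per-block:
  B0: {j,q,t} / ∅
  B1: {j} / ∅
  B2: {u,z} / {t}
  B3: {g,u} / {j}
  B4: {q,t} / {t}

Backward fixpoint:
  B0: in=∅ out={j,t}
  B1: in={t} out={j,t}
  B2: in={t} out=∅
  B3: in={j,t} out={j,t}
  B4: in={j,t} out={j,t}

Conflict graph:
  g: {j,t}
  j: {g,q,t,u}
  q: {j,t}
  t: {g,j,q,u}
  u: {j,t}
  z: ∅

Registers:
  {g,j,t} pairwise interfere (3-clique) ⇒ χ ≥ 3
  assign g→c2 j→c0 q→c2 t→c1 u→c2 z→c0 — no edge inside a register ⇒ χ ≤ 3
  χ = 3

Answer: 3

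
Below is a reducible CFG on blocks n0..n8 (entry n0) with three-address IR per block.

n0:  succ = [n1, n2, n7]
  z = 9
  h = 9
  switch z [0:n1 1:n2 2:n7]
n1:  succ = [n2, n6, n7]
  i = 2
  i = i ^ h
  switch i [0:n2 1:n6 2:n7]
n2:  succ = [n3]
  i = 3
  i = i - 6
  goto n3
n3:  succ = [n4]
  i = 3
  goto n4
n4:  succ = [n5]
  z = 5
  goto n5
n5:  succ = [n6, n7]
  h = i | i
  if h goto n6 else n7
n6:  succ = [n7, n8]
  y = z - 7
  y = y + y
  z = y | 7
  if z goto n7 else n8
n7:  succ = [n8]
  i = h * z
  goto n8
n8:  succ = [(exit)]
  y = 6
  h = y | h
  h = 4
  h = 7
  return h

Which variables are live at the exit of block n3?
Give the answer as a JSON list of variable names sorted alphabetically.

Per-block:
  n0 def {h,z} use ∅
  n1 def {i} use {h}
  n2 def {i} use ∅
  n3 def {i} use ∅
  n4 def {z} use ∅
  n5 def {h} use {i}
  n6 def {y,z} use {z}
  n7 def {i} use {h,z}
  n8 def {h,y} use {h}

Live sets:
  n0: in=∅ out={h,z}
  n1: in={h,z} out={h,z}
  n2: in=∅ out=∅
  n3: in=∅ out={i}
  n4: in={i} out={i,z}
  n5: in={i,z} out={h,z}
  n6: in={h,z} out={h,z}
  n7: in={h,z} out={h}
  n8: in={h} out=∅

live-out(n3) = ["i"]

Answer: ["i"]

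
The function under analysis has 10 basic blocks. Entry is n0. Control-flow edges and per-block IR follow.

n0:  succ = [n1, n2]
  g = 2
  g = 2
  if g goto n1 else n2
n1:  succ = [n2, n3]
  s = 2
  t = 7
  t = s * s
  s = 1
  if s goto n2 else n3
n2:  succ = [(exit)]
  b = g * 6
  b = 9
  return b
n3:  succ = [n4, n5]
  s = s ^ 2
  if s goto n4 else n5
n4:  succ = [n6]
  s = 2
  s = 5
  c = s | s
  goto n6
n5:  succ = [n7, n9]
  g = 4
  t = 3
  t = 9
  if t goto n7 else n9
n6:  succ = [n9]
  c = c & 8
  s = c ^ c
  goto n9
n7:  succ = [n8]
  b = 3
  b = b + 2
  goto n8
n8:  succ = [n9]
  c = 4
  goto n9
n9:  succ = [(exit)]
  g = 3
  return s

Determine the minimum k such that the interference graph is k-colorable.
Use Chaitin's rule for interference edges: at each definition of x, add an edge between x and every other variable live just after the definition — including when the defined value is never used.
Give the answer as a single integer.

Answer: 3

Working:
Per-block:
  n0: {g} / ∅
  n1: {s,t} / ∅
  n2: {b} / {g}
  n3: {s} / {s}
  n4: {c,s} / ∅
  n5: {g,t} / ∅
  n6: {c,s} / {c}
  n7: {b} / ∅
  n8: {c} / ∅
  n9: {g} / {s}

Live sets:
  live n0: ∅→{g}
  live n1: {g}→{g,s}
  live n2: {g}→∅
  live n3: {s}→{s}
  live n4: ∅→{c}
  live n5: {s}→{s}
  live n6: {c}→{s}
  live n7: {s}→{s}
  live n8: {s}→{s}
  live n9: {s}→∅

Interference:
  b: {s}
  c: {s}
  g: {s,t}
  s: {b,c,g,t}
  t: {g,s}

Chromatic number:
  lower bound: {g,s,t} mutually conflict ⇒ χ ≥ 3
  3-colouring: r0={s}  r1={b,c,g}  r2={t}
  χ = 3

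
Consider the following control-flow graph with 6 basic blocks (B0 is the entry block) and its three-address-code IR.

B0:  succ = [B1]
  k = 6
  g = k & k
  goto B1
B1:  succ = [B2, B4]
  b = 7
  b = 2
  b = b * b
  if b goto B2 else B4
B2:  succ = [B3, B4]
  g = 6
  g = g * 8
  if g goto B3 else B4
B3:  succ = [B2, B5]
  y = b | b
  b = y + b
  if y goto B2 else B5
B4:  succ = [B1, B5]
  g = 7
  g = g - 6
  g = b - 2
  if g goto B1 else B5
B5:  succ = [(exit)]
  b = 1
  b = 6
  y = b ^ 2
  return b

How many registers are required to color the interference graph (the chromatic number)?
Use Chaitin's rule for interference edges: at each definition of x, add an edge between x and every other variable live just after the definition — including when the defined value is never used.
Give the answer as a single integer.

def/use:
  B0: {g,k} / ∅
  B1: {b} / ∅
  B2: {g} / ∅
  B3: {b,y} / {b}
  B4: {g} / {b}
  B5: {b,y} / ∅

Backward fixpoint:
  B0 li=∅ lo=∅
  B1 li=∅ lo={b}
  B2 li={b} lo={b}
  B3 li={b} lo={b}
  B4 li={b} lo=∅
  B5 li=∅ lo=∅

Interfere edges:
  b: {g,y}
  g: {b}
  k: ∅
  y: {b}

Registers:
  clique {b,g} ⇒ need ≥ 2
  assign b→r0 g→r1 k→r0 y→r1 — no edge inside a register ⇒ χ ≤ 2
  χ = 2

Answer: 2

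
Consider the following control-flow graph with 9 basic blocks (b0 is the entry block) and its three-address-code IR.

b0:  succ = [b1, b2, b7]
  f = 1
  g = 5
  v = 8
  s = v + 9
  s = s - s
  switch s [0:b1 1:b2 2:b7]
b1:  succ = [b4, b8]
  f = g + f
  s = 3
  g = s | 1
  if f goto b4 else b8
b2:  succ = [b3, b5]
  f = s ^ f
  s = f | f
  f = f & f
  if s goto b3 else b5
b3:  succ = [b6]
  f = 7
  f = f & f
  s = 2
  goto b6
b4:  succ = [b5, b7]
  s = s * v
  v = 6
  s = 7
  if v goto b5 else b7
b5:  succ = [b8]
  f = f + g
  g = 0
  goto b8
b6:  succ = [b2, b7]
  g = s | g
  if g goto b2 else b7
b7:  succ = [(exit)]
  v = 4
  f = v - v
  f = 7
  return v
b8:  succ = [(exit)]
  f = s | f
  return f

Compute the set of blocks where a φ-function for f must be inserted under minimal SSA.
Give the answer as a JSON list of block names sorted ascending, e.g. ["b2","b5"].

Answer: ["b2", "b5", "b7", "b8"]

Working:
idom tree: b1←b0 b2←b0 b3←b2 b4←b1 b5←b0 b6←b3 b7←b0 b8←b0
Join-block Dom:
  b2: preds {b0,b6}: {b0} ∩ {b0,b2,b3,b6} = {b0}; idom=b0
  b5: preds {b2,b4}: {b0,b2} ∩ {b0,b1,b4} = {b0}; idom=b0
  b7: preds {b0,b4,b6}: {b0} ∩ {b0,b1,b4} ∩ {b0,b2,b3,b6} = {b0}; idom=b0
  b8: preds {b1,b5}: {b0,b1} ∩ {b0,b5} = {b0}; idom=b0

Frontier:
  b2←b0: walk · to b0
  b2←b6: walk b6→b3→b2 to b0
  b5←b2: walk b2 to b0
  b5←b4: walk b4→b1 to b0
  b7←b0: walk · to b0
  b7←b4: walk b4→b1 to b0
  b7←b6: walk b6→b3→b2 to b0
  b8←b1: walk b1 to b0
  b8←b5: walk b5 to b0
  b0 → ∅
  b1 → {b5,b7,b8}
  b2 → {b2,b5,b7}
  b3 → {b2,b7}
  b4 → {b5,b7}
  b5 → {b8}
  b6 → {b2,b7}
  b7 → ∅
  b8 → ∅

φ for f: defs {b0,b1,b2,b3,b5,b7,b8}
  DF⁺ = {b2,b5,b7,b8}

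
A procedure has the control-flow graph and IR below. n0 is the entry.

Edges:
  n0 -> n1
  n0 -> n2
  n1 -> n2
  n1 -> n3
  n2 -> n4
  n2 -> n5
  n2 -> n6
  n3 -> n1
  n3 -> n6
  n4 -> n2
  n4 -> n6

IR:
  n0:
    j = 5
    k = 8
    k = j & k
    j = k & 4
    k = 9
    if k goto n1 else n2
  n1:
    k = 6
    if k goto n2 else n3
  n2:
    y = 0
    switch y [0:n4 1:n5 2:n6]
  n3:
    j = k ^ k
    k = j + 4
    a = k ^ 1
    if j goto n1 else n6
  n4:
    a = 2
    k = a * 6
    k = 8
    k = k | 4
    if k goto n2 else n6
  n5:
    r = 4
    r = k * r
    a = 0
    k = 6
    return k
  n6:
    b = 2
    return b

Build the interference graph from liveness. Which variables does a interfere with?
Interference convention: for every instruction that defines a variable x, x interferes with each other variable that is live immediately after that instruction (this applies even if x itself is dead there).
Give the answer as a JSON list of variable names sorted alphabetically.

Answer: ["j"]

Analysis:
Per-block:
  n0 def {j,k} use ∅
  n1 def {k} use ∅
  n2 def {y} use ∅
  n3 def {a,j,k} use {k}
  n4 def {a,k} use ∅
  n5 def {a,k,r} use {k}
  n6 def {b} use ∅

Live sets:
  n0 li=∅ lo={k}
  n1 li=∅ lo={k}
  n2 li={k} lo={k}
  n3 li={k} lo=∅
  n4 li=∅ lo={k}
  n5 li={k} lo=∅
  n6 li=∅ lo=∅

Interference:
  a↔{j}
  b↔∅
  j↔{a,k}
  k↔{j,r,y}
  r↔{k}
  y↔{k}

N(a) = ["j"]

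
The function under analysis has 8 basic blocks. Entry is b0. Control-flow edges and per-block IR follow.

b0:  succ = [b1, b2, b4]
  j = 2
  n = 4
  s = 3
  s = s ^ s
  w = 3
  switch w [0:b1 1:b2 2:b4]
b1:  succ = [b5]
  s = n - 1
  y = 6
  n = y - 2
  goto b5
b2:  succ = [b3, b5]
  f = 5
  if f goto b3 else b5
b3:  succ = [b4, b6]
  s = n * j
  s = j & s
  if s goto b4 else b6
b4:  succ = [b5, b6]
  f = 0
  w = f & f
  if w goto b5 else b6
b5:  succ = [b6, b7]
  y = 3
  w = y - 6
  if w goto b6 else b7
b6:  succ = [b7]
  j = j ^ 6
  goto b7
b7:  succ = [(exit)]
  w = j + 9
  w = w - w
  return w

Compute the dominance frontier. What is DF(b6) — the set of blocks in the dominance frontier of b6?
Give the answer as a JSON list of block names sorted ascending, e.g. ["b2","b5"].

idom tree: b1←b0 b2←b0 b3←b2 b4←b0 b5←b0 b6←b0 b7←b0
Join-block Dom:
  b4: preds {b0,b3}: {b0} ∩ {b0,b2,b3} = {b0}; idom=b0
  b5: preds {b1,b2,b4}: {b0,b1} ∩ {b0,b2} ∩ {b0,b4} = {b0}; idom=b0
  b6: preds {b3,b4,b5}: {b0,b2,b3} ∩ {b0,b4} ∩ {b0,b5} = {b0}; idom=b0
  b7: preds {b5,b6}: {b0,b5} ∩ {b0,b6} = {b0}; idom=b0

DF derivation:
  join b4 pred b0: · stop@b0
  join b4 pred b3: b3→b2 stop@b0
  join b5 pred b1: b1 stop@b0
  join b5 pred b2: b2 stop@b0
  join b5 pred b4: b4 stop@b0
  join b6 pred b3: b3→b2 stop@b0
  join b6 pred b4: b4 stop@b0
  join b6 pred b5: b5 stop@b0
  join b7 pred b5: b5 stop@b0
  join b7 pred b6: b6 stop@b0
  b0: DF=∅
  b1: DF={b5}
  b2: DF={b4,b5,b6}
  b3: DF={b4,b6}
  b4: DF={b5,b6}
  b5: DF={b6,b7}
  b6: DF={b7}
  b7: DF=∅

DF(b6) = ["b7"]

Answer: ["b7"]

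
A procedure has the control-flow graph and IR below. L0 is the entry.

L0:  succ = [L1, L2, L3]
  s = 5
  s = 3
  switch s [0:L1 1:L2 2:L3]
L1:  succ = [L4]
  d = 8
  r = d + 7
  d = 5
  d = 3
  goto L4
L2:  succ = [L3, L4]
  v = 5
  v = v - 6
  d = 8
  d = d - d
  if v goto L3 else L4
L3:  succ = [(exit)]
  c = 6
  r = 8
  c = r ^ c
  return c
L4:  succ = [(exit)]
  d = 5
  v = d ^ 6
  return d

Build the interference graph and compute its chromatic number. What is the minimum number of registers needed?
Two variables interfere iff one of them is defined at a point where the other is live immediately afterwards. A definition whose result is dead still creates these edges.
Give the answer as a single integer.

Answer: 2

Analysis:
Per-block:
  L0 def {s} use ∅
  L1 def {d,r} use ∅
  L2 def {d,v} use ∅
  L3 def {c,r} use ∅
  L4 def {d,v} use ∅

Live sets:
  L0 li=∅ lo=∅
  L1 li=∅ lo=∅
  L2 li=∅ lo=∅
  L3 li=∅ lo=∅
  L4 li=∅ lo=∅

Interfere edges:
  c↔{r}
  d↔{v}
  r↔{c}
  s↔∅
  v↔{d}

Chromatic number:
  clique {c,r} ⇒ need ≥ 2
  assign c→r0 d→r0 r→r1 s→r0 v→r1 — no edge inside a register ⇒ χ ≤ 2
  χ = 2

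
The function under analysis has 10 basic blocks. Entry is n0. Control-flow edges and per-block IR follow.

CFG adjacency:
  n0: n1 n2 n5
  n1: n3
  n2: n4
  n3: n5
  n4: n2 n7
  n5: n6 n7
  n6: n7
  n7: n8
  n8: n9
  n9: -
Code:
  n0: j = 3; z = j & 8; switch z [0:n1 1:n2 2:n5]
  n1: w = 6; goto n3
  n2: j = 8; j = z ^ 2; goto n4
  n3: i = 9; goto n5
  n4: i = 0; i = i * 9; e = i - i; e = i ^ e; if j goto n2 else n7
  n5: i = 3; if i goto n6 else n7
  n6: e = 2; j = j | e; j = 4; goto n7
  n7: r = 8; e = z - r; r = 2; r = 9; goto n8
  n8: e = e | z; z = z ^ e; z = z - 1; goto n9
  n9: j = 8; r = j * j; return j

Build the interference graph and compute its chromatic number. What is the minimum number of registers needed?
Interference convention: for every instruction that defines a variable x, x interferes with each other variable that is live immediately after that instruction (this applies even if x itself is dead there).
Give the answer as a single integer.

Answer: 4

Working:
Per-block:
  n0 def {j,z} use ∅
  n1 def {w} use ∅
  n2 def {j} use {z}
  n3 def {i} use ∅
  n4 def {e,i} use {j}
  n5 def {i} use ∅
  n6 def {e,j} use {j}
  n7 def {e,r} use {z}
  n8 def {e,z} use {e,z}
  n9 def {j,r} use ∅

Backward fixpoint:
  n0 li=∅ lo={j,z}
  n1 li={j,z} lo={j,z}
  n2 li={z} lo={j,z}
  n3 li={j,z} lo={j,z}
  n4 li={j,z} lo={z}
  n5 li={j,z} lo={j,z}
  n6 li={j,z} lo={z}
  n7 li={z} lo={e,z}
  n8 li={e,z} lo=∅
  n9 li=∅ lo=∅

Interfere edges:
  e — {i,j,r,z}
  i — {e,j,z}
  j — {e,i,r,w,z}
  r — {e,j,z}
  w — {j,z}
  z — {e,i,j,r,w}

Registers:
  {e,i,j,z} pairwise interfere (4-clique) ⇒ χ ≥ 4
  assign e→R2 i→R3 j→R0 r→R3 w→R2 z→R1 — no edge inside a register ⇒ χ ≤ 4
  χ = 4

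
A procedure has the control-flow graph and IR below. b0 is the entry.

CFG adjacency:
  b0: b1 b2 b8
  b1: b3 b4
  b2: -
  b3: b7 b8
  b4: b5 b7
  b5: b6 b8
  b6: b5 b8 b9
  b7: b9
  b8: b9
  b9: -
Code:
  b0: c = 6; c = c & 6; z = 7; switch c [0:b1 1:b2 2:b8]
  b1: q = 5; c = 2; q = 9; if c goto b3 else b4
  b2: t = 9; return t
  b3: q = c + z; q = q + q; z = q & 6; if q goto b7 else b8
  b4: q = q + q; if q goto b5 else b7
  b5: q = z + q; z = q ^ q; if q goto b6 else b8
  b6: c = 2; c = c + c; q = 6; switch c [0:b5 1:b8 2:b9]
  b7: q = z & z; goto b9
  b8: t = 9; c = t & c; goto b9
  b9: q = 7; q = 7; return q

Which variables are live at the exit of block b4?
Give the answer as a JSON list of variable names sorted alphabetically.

Block summaries:
  b0: {c,z} / ∅
  b1: {c,q} / ∅
  b2: {t} / ∅
  b3: {q,z} / {c,z}
  b4: {q} / {q}
  b5: {q,z} / {q,z}
  b6: {c,q} / ∅
  b7: {q} / {z}
  b8: {c,t} / {c}
  b9: {q} / ∅

Backward fixpoint:
  b0: in=∅ out={c,z}
  b1: in={z} out={c,q,z}
  b2: in=∅ out=∅
  b3: in={c,z} out={c,z}
  b4: in={c,q,z} out={c,q,z}
  b5: in={c,q,z} out={c,z}
  b6: in={z} out={c,q,z}
  b7: in={z} out=∅
  b8: in={c} out=∅
  b9: in=∅ out=∅

live-out(b4) = ["c", "q", "z"]

Answer: ["c", "q", "z"]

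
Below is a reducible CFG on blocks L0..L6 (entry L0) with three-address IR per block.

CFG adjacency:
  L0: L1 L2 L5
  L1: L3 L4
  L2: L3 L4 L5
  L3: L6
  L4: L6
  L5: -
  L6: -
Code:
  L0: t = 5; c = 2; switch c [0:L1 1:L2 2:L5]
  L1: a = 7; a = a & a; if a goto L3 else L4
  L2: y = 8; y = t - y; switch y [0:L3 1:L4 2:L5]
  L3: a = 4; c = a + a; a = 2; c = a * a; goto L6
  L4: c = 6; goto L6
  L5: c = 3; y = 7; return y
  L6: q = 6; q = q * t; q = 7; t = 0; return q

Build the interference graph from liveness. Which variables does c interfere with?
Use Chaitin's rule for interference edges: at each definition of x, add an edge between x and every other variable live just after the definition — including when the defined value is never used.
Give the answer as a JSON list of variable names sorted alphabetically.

def/use:
  L0 def {c,t} use ∅
  L1 def {a} use ∅
  L2 def {y} use {t}
  L3 def {a,c} use ∅
  L4 def {c} use ∅
  L5 def {c,y} use ∅
  L6 def {q,t} use {t}

Backward fixpoint:
  L0: in=∅ out={t}
  L1: in={t} out={t}
  L2: in={t} out={t}
  L3: in={t} out={t}
  L4: in={t} out={t}
  L5: in=∅ out=∅
  L6: in={t} out=∅

Interference:
  a — {t}
  c — {t}
  q — {t}
  t — {a,c,q,y}
  y — {t}

N(c) = ["t"]

Answer: ["t"]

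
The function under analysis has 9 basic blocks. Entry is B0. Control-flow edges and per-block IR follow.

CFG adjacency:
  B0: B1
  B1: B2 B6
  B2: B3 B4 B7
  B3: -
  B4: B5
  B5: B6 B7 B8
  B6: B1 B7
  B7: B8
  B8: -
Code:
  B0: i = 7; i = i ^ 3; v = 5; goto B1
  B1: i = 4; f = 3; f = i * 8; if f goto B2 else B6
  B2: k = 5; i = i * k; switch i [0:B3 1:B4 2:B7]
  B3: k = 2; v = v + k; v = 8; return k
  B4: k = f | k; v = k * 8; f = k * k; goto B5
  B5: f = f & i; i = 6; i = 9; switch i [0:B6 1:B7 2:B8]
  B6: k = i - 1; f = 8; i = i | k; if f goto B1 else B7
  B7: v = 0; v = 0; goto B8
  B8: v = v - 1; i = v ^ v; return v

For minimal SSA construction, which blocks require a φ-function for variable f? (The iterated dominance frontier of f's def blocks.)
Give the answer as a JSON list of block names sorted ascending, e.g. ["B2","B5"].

Answer: ["B1", "B6", "B7", "B8"]

Analysis:
idom tree: B1←B0 B2←B1 B3←B2 B4←B2 B5←B4 B6←B1 B7←B1 B8←B1
Dom at joins:
  B1: preds {B0,B6}: {B0} ∩ {B0,B1,B6} = {B0}; idom=B0
  B6: preds {B1,B5}: {B0,B1} ∩ {B0,B1,B2,B4,B5} = {B0,B1}; idom=B1
  B7: preds {B2,B5,B6}: {B0,B1,B2} ∩ {B0,B1,B2,B4,B5} ∩ {B0,B1,B6} = {B0,B1}; idom=B1
  B8: preds {B5,B7}: {B0,B1,B2,B4,B5} ∩ {B0,B1,B7} = {B0,B1}; idom=B1

Frontier:
  B1←B0: walk · to B0
  B1←B6: walk B6→B1 to B0
  B6←B1: walk · to B1
  B6←B5: walk B5→B4→B2 to B1
  B7←B2: walk B2 to B1
  B7←B5: walk B5→B4→B2 to B1
  B7←B6: walk B6 to B1
  B8←B5: walk B5→B4→B2 to B1
  B8←B7: walk B7 to B1
  B0: DF=∅
  B1: DF={B1}
  B2: DF={B6,B7,B8}
  B3: DF=∅
  B4: DF={B6,B7,B8}
  B5: DF={B6,B7,B8}
  B6: DF={B1,B7}
  B7: DF={B8}
  B8: DF=∅

φ for f: defs {B1,B4,B5,B6}
  DF⁺ = {B1,B6,B7,B8}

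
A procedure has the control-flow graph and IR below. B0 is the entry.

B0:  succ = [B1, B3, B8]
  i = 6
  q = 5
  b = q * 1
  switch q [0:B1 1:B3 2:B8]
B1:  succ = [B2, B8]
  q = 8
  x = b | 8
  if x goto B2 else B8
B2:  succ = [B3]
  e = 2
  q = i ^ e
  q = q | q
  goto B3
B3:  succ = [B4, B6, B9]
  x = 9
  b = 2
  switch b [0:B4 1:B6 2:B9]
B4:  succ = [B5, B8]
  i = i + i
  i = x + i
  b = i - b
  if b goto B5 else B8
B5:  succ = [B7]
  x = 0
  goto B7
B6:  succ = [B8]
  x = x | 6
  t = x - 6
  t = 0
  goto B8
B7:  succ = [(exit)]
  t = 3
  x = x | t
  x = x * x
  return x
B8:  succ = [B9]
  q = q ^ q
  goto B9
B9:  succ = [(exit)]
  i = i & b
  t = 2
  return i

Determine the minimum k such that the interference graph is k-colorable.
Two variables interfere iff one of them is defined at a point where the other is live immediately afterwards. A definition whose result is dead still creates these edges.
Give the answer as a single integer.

def/use:
  B0 def {b,i,q} use ∅
  B1 def {q,x} use {b}
  B2 def {e,q} use {i}
  B3 def {b,x} use ∅
  B4 def {b,i} use {b,i,x}
  B5 def {x} use ∅
  B6 def {t,x} use {x}
  B7 def {t,x} use {x}
  B8 def {q} use {q}
  B9 def {i,t} use {b,i}

Liveness:
  B0 li=∅ lo={b,i,q}
  B1 li={b,i} lo={b,i,q}
  B2 li={i} lo={i,q}
  B3 li={i,q} lo={b,i,q,x}
  B4 li={b,i,q,x} lo={b,i,q}
  B5 li=∅ lo={x}
  B6 li={b,i,q,x} lo={b,i,q}
  B7 li={x} lo=∅
  B8 li={b,i,q} lo={b,i}
  B9 li={b,i} lo=∅

Interfere edges:
  b↔{i,q,t,x}
  e↔{i}
  i↔{b,e,q,t,x}
  q↔{b,i,t,x}
  t↔{b,i,q,x}
  x↔{b,i,q,t}

Chromatic number:
  {b,i,q,t,x} pairwise interfere (5-clique) ⇒ χ ≥ 5
  5-colouring: R0={i}  R1={b,e}  R2={q}  R3={t}  R4={x}
  χ = 5

Answer: 5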